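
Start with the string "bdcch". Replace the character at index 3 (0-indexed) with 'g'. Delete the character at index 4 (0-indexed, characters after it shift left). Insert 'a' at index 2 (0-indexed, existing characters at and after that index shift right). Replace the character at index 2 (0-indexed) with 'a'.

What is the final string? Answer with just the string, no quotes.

Applying each edit step by step:
Start: "bdcch"
Op 1 (replace idx 3: 'c' -> 'g'): "bdcch" -> "bdcgh"
Op 2 (delete idx 4 = 'h'): "bdcgh" -> "bdcg"
Op 3 (insert 'a' at idx 2): "bdcg" -> "bdacg"
Op 4 (replace idx 2: 'a' -> 'a'): "bdacg" -> "bdacg"

Answer: bdacg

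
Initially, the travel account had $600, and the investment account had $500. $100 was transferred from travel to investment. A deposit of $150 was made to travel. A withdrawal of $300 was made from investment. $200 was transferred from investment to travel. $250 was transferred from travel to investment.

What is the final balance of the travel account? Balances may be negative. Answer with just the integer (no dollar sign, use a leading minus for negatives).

Answer: 600

Derivation:
Tracking account balances step by step:
Start: travel=600, investment=500
Event 1 (transfer 100 travel -> investment): travel: 600 - 100 = 500, investment: 500 + 100 = 600. Balances: travel=500, investment=600
Event 2 (deposit 150 to travel): travel: 500 + 150 = 650. Balances: travel=650, investment=600
Event 3 (withdraw 300 from investment): investment: 600 - 300 = 300. Balances: travel=650, investment=300
Event 4 (transfer 200 investment -> travel): investment: 300 - 200 = 100, travel: 650 + 200 = 850. Balances: travel=850, investment=100
Event 5 (transfer 250 travel -> investment): travel: 850 - 250 = 600, investment: 100 + 250 = 350. Balances: travel=600, investment=350

Final balance of travel: 600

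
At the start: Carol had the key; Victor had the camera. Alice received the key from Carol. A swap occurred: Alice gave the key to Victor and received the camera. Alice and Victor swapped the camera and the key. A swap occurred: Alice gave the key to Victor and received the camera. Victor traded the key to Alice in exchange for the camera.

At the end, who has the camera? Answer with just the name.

Answer: Victor

Derivation:
Tracking all object holders:
Start: key:Carol, camera:Victor
Event 1 (give key: Carol -> Alice). State: key:Alice, camera:Victor
Event 2 (swap key<->camera: now key:Victor, camera:Alice). State: key:Victor, camera:Alice
Event 3 (swap camera<->key: now camera:Victor, key:Alice). State: key:Alice, camera:Victor
Event 4 (swap key<->camera: now key:Victor, camera:Alice). State: key:Victor, camera:Alice
Event 5 (swap key<->camera: now key:Alice, camera:Victor). State: key:Alice, camera:Victor

Final state: key:Alice, camera:Victor
The camera is held by Victor.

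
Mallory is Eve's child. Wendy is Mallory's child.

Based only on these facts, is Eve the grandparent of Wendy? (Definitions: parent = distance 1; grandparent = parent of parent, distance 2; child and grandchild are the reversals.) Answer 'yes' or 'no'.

Reconstructing the parent chain from the given facts:
  Eve -> Mallory -> Wendy
(each arrow means 'parent of the next')
Positions in the chain (0 = top):
  position of Eve: 0
  position of Mallory: 1
  position of Wendy: 2

Eve is at position 0, Wendy is at position 2; signed distance (j - i) = 2.
'grandparent' requires j - i = 2. Actual distance is 2, so the relation HOLDS.

Answer: yes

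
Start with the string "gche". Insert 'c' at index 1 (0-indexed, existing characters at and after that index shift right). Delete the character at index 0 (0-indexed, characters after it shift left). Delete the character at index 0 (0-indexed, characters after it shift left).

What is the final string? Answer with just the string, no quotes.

Answer: che

Derivation:
Applying each edit step by step:
Start: "gche"
Op 1 (insert 'c' at idx 1): "gche" -> "gcche"
Op 2 (delete idx 0 = 'g'): "gcche" -> "cche"
Op 3 (delete idx 0 = 'c'): "cche" -> "che"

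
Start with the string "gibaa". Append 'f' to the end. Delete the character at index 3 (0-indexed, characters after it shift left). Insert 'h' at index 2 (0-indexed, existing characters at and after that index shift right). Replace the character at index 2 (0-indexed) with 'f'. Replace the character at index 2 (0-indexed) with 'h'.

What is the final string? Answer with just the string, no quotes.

Answer: gihbaf

Derivation:
Applying each edit step by step:
Start: "gibaa"
Op 1 (append 'f'): "gibaa" -> "gibaaf"
Op 2 (delete idx 3 = 'a'): "gibaaf" -> "gibaf"
Op 3 (insert 'h' at idx 2): "gibaf" -> "gihbaf"
Op 4 (replace idx 2: 'h' -> 'f'): "gihbaf" -> "gifbaf"
Op 5 (replace idx 2: 'f' -> 'h'): "gifbaf" -> "gihbaf"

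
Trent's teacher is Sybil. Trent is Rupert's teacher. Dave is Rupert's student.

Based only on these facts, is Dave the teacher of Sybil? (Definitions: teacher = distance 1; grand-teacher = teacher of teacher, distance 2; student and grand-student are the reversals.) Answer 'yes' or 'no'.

Answer: no

Derivation:
Reconstructing the teacher chain from the given facts:
  Sybil -> Trent -> Rupert -> Dave
(each arrow means 'teacher of the next')
Positions in the chain (0 = top):
  position of Sybil: 0
  position of Trent: 1
  position of Rupert: 2
  position of Dave: 3

Dave is at position 3, Sybil is at position 0; signed distance (j - i) = -3.
'teacher' requires j - i = 1. Actual distance is -3, so the relation does NOT hold.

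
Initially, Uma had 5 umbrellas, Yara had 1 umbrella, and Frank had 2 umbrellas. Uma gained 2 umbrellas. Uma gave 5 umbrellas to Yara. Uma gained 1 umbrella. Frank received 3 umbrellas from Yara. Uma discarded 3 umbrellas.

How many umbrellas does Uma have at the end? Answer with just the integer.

Answer: 0

Derivation:
Tracking counts step by step:
Start: Uma=5, Yara=1, Frank=2
Event 1 (Uma +2): Uma: 5 -> 7. State: Uma=7, Yara=1, Frank=2
Event 2 (Uma -> Yara, 5): Uma: 7 -> 2, Yara: 1 -> 6. State: Uma=2, Yara=6, Frank=2
Event 3 (Uma +1): Uma: 2 -> 3. State: Uma=3, Yara=6, Frank=2
Event 4 (Yara -> Frank, 3): Yara: 6 -> 3, Frank: 2 -> 5. State: Uma=3, Yara=3, Frank=5
Event 5 (Uma -3): Uma: 3 -> 0. State: Uma=0, Yara=3, Frank=5

Uma's final count: 0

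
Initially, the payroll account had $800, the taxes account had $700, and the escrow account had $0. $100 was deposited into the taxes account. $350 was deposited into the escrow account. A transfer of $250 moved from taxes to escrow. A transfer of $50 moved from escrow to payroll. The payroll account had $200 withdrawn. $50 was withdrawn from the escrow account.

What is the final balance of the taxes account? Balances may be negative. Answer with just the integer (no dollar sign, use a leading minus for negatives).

Answer: 550

Derivation:
Tracking account balances step by step:
Start: payroll=800, taxes=700, escrow=0
Event 1 (deposit 100 to taxes): taxes: 700 + 100 = 800. Balances: payroll=800, taxes=800, escrow=0
Event 2 (deposit 350 to escrow): escrow: 0 + 350 = 350. Balances: payroll=800, taxes=800, escrow=350
Event 3 (transfer 250 taxes -> escrow): taxes: 800 - 250 = 550, escrow: 350 + 250 = 600. Balances: payroll=800, taxes=550, escrow=600
Event 4 (transfer 50 escrow -> payroll): escrow: 600 - 50 = 550, payroll: 800 + 50 = 850. Balances: payroll=850, taxes=550, escrow=550
Event 5 (withdraw 200 from payroll): payroll: 850 - 200 = 650. Balances: payroll=650, taxes=550, escrow=550
Event 6 (withdraw 50 from escrow): escrow: 550 - 50 = 500. Balances: payroll=650, taxes=550, escrow=500

Final balance of taxes: 550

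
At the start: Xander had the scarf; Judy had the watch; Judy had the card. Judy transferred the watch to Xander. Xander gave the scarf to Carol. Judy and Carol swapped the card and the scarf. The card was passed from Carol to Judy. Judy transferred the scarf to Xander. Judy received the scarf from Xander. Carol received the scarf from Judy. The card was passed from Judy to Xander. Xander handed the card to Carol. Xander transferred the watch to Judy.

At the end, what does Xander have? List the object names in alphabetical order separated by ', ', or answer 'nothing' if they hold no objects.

Answer: nothing

Derivation:
Tracking all object holders:
Start: scarf:Xander, watch:Judy, card:Judy
Event 1 (give watch: Judy -> Xander). State: scarf:Xander, watch:Xander, card:Judy
Event 2 (give scarf: Xander -> Carol). State: scarf:Carol, watch:Xander, card:Judy
Event 3 (swap card<->scarf: now card:Carol, scarf:Judy). State: scarf:Judy, watch:Xander, card:Carol
Event 4 (give card: Carol -> Judy). State: scarf:Judy, watch:Xander, card:Judy
Event 5 (give scarf: Judy -> Xander). State: scarf:Xander, watch:Xander, card:Judy
Event 6 (give scarf: Xander -> Judy). State: scarf:Judy, watch:Xander, card:Judy
Event 7 (give scarf: Judy -> Carol). State: scarf:Carol, watch:Xander, card:Judy
Event 8 (give card: Judy -> Xander). State: scarf:Carol, watch:Xander, card:Xander
Event 9 (give card: Xander -> Carol). State: scarf:Carol, watch:Xander, card:Carol
Event 10 (give watch: Xander -> Judy). State: scarf:Carol, watch:Judy, card:Carol

Final state: scarf:Carol, watch:Judy, card:Carol
Xander holds: (nothing).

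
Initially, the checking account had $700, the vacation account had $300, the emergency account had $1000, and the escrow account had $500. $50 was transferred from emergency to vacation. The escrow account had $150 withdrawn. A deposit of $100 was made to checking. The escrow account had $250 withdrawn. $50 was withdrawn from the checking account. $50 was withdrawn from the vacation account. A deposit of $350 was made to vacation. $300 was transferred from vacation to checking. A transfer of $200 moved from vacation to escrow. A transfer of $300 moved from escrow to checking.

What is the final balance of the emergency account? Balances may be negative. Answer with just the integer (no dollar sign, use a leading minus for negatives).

Answer: 950

Derivation:
Tracking account balances step by step:
Start: checking=700, vacation=300, emergency=1000, escrow=500
Event 1 (transfer 50 emergency -> vacation): emergency: 1000 - 50 = 950, vacation: 300 + 50 = 350. Balances: checking=700, vacation=350, emergency=950, escrow=500
Event 2 (withdraw 150 from escrow): escrow: 500 - 150 = 350. Balances: checking=700, vacation=350, emergency=950, escrow=350
Event 3 (deposit 100 to checking): checking: 700 + 100 = 800. Balances: checking=800, vacation=350, emergency=950, escrow=350
Event 4 (withdraw 250 from escrow): escrow: 350 - 250 = 100. Balances: checking=800, vacation=350, emergency=950, escrow=100
Event 5 (withdraw 50 from checking): checking: 800 - 50 = 750. Balances: checking=750, vacation=350, emergency=950, escrow=100
Event 6 (withdraw 50 from vacation): vacation: 350 - 50 = 300. Balances: checking=750, vacation=300, emergency=950, escrow=100
Event 7 (deposit 350 to vacation): vacation: 300 + 350 = 650. Balances: checking=750, vacation=650, emergency=950, escrow=100
Event 8 (transfer 300 vacation -> checking): vacation: 650 - 300 = 350, checking: 750 + 300 = 1050. Balances: checking=1050, vacation=350, emergency=950, escrow=100
Event 9 (transfer 200 vacation -> escrow): vacation: 350 - 200 = 150, escrow: 100 + 200 = 300. Balances: checking=1050, vacation=150, emergency=950, escrow=300
Event 10 (transfer 300 escrow -> checking): escrow: 300 - 300 = 0, checking: 1050 + 300 = 1350. Balances: checking=1350, vacation=150, emergency=950, escrow=0

Final balance of emergency: 950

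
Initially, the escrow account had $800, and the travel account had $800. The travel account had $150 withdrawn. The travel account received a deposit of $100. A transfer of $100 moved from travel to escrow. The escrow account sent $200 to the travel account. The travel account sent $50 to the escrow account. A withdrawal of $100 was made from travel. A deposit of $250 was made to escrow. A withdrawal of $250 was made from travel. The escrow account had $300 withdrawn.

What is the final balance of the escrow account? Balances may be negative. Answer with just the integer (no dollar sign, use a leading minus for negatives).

Answer: 700

Derivation:
Tracking account balances step by step:
Start: escrow=800, travel=800
Event 1 (withdraw 150 from travel): travel: 800 - 150 = 650. Balances: escrow=800, travel=650
Event 2 (deposit 100 to travel): travel: 650 + 100 = 750. Balances: escrow=800, travel=750
Event 3 (transfer 100 travel -> escrow): travel: 750 - 100 = 650, escrow: 800 + 100 = 900. Balances: escrow=900, travel=650
Event 4 (transfer 200 escrow -> travel): escrow: 900 - 200 = 700, travel: 650 + 200 = 850. Balances: escrow=700, travel=850
Event 5 (transfer 50 travel -> escrow): travel: 850 - 50 = 800, escrow: 700 + 50 = 750. Balances: escrow=750, travel=800
Event 6 (withdraw 100 from travel): travel: 800 - 100 = 700. Balances: escrow=750, travel=700
Event 7 (deposit 250 to escrow): escrow: 750 + 250 = 1000. Balances: escrow=1000, travel=700
Event 8 (withdraw 250 from travel): travel: 700 - 250 = 450. Balances: escrow=1000, travel=450
Event 9 (withdraw 300 from escrow): escrow: 1000 - 300 = 700. Balances: escrow=700, travel=450

Final balance of escrow: 700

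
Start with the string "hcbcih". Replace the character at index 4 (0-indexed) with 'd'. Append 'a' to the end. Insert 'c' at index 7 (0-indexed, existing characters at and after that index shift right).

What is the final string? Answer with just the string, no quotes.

Applying each edit step by step:
Start: "hcbcih"
Op 1 (replace idx 4: 'i' -> 'd'): "hcbcih" -> "hcbcdh"
Op 2 (append 'a'): "hcbcdh" -> "hcbcdha"
Op 3 (insert 'c' at idx 7): "hcbcdha" -> "hcbcdhac"

Answer: hcbcdhac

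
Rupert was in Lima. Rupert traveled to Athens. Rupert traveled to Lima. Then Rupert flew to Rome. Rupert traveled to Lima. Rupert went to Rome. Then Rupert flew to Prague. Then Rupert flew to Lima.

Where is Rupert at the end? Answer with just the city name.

Answer: Lima

Derivation:
Tracking Rupert's location:
Start: Rupert is in Lima.
After move 1: Lima -> Athens. Rupert is in Athens.
After move 2: Athens -> Lima. Rupert is in Lima.
After move 3: Lima -> Rome. Rupert is in Rome.
After move 4: Rome -> Lima. Rupert is in Lima.
After move 5: Lima -> Rome. Rupert is in Rome.
After move 6: Rome -> Prague. Rupert is in Prague.
After move 7: Prague -> Lima. Rupert is in Lima.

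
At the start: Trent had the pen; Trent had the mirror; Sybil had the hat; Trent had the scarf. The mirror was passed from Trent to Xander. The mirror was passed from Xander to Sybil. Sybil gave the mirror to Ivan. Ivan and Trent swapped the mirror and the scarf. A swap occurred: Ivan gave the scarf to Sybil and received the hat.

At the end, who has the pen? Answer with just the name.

Tracking all object holders:
Start: pen:Trent, mirror:Trent, hat:Sybil, scarf:Trent
Event 1 (give mirror: Trent -> Xander). State: pen:Trent, mirror:Xander, hat:Sybil, scarf:Trent
Event 2 (give mirror: Xander -> Sybil). State: pen:Trent, mirror:Sybil, hat:Sybil, scarf:Trent
Event 3 (give mirror: Sybil -> Ivan). State: pen:Trent, mirror:Ivan, hat:Sybil, scarf:Trent
Event 4 (swap mirror<->scarf: now mirror:Trent, scarf:Ivan). State: pen:Trent, mirror:Trent, hat:Sybil, scarf:Ivan
Event 5 (swap scarf<->hat: now scarf:Sybil, hat:Ivan). State: pen:Trent, mirror:Trent, hat:Ivan, scarf:Sybil

Final state: pen:Trent, mirror:Trent, hat:Ivan, scarf:Sybil
The pen is held by Trent.

Answer: Trent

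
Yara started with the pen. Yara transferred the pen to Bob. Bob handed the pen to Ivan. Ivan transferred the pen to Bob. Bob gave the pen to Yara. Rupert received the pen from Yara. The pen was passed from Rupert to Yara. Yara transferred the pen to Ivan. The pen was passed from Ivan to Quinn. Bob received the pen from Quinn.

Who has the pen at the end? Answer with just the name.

Answer: Bob

Derivation:
Tracking the pen through each event:
Start: Yara has the pen.
After event 1: Bob has the pen.
After event 2: Ivan has the pen.
After event 3: Bob has the pen.
After event 4: Yara has the pen.
After event 5: Rupert has the pen.
After event 6: Yara has the pen.
After event 7: Ivan has the pen.
After event 8: Quinn has the pen.
After event 9: Bob has the pen.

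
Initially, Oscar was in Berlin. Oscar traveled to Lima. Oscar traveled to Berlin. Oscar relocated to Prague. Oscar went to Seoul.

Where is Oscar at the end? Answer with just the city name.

Answer: Seoul

Derivation:
Tracking Oscar's location:
Start: Oscar is in Berlin.
After move 1: Berlin -> Lima. Oscar is in Lima.
After move 2: Lima -> Berlin. Oscar is in Berlin.
After move 3: Berlin -> Prague. Oscar is in Prague.
After move 4: Prague -> Seoul. Oscar is in Seoul.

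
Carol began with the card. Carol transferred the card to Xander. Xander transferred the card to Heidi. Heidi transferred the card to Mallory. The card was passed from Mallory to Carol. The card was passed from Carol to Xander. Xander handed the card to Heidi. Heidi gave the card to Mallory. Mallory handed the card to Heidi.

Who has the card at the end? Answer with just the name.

Tracking the card through each event:
Start: Carol has the card.
After event 1: Xander has the card.
After event 2: Heidi has the card.
After event 3: Mallory has the card.
After event 4: Carol has the card.
After event 5: Xander has the card.
After event 6: Heidi has the card.
After event 7: Mallory has the card.
After event 8: Heidi has the card.

Answer: Heidi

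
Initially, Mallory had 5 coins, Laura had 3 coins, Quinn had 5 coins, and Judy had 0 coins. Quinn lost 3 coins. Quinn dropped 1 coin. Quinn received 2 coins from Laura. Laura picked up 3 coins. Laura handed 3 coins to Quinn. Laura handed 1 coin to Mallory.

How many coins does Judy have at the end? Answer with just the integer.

Tracking counts step by step:
Start: Mallory=5, Laura=3, Quinn=5, Judy=0
Event 1 (Quinn -3): Quinn: 5 -> 2. State: Mallory=5, Laura=3, Quinn=2, Judy=0
Event 2 (Quinn -1): Quinn: 2 -> 1. State: Mallory=5, Laura=3, Quinn=1, Judy=0
Event 3 (Laura -> Quinn, 2): Laura: 3 -> 1, Quinn: 1 -> 3. State: Mallory=5, Laura=1, Quinn=3, Judy=0
Event 4 (Laura +3): Laura: 1 -> 4. State: Mallory=5, Laura=4, Quinn=3, Judy=0
Event 5 (Laura -> Quinn, 3): Laura: 4 -> 1, Quinn: 3 -> 6. State: Mallory=5, Laura=1, Quinn=6, Judy=0
Event 6 (Laura -> Mallory, 1): Laura: 1 -> 0, Mallory: 5 -> 6. State: Mallory=6, Laura=0, Quinn=6, Judy=0

Judy's final count: 0

Answer: 0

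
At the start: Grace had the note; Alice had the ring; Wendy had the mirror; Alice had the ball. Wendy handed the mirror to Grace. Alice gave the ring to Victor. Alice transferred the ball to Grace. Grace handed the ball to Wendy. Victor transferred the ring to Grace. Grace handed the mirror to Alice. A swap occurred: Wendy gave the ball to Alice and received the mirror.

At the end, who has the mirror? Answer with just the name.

Tracking all object holders:
Start: note:Grace, ring:Alice, mirror:Wendy, ball:Alice
Event 1 (give mirror: Wendy -> Grace). State: note:Grace, ring:Alice, mirror:Grace, ball:Alice
Event 2 (give ring: Alice -> Victor). State: note:Grace, ring:Victor, mirror:Grace, ball:Alice
Event 3 (give ball: Alice -> Grace). State: note:Grace, ring:Victor, mirror:Grace, ball:Grace
Event 4 (give ball: Grace -> Wendy). State: note:Grace, ring:Victor, mirror:Grace, ball:Wendy
Event 5 (give ring: Victor -> Grace). State: note:Grace, ring:Grace, mirror:Grace, ball:Wendy
Event 6 (give mirror: Grace -> Alice). State: note:Grace, ring:Grace, mirror:Alice, ball:Wendy
Event 7 (swap ball<->mirror: now ball:Alice, mirror:Wendy). State: note:Grace, ring:Grace, mirror:Wendy, ball:Alice

Final state: note:Grace, ring:Grace, mirror:Wendy, ball:Alice
The mirror is held by Wendy.

Answer: Wendy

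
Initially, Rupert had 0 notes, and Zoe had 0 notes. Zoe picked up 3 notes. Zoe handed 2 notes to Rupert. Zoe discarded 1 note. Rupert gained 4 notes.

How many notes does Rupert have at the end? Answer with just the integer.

Answer: 6

Derivation:
Tracking counts step by step:
Start: Rupert=0, Zoe=0
Event 1 (Zoe +3): Zoe: 0 -> 3. State: Rupert=0, Zoe=3
Event 2 (Zoe -> Rupert, 2): Zoe: 3 -> 1, Rupert: 0 -> 2. State: Rupert=2, Zoe=1
Event 3 (Zoe -1): Zoe: 1 -> 0. State: Rupert=2, Zoe=0
Event 4 (Rupert +4): Rupert: 2 -> 6. State: Rupert=6, Zoe=0

Rupert's final count: 6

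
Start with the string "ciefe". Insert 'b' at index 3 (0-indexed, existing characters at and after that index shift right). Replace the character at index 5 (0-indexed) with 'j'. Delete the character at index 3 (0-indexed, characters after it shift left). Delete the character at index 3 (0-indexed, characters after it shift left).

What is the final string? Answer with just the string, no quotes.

Answer: ciej

Derivation:
Applying each edit step by step:
Start: "ciefe"
Op 1 (insert 'b' at idx 3): "ciefe" -> "ciebfe"
Op 2 (replace idx 5: 'e' -> 'j'): "ciebfe" -> "ciebfj"
Op 3 (delete idx 3 = 'b'): "ciebfj" -> "ciefj"
Op 4 (delete idx 3 = 'f'): "ciefj" -> "ciej"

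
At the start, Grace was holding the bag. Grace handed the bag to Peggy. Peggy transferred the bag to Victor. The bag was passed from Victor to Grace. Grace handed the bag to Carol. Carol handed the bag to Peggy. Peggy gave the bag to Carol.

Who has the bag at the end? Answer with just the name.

Answer: Carol

Derivation:
Tracking the bag through each event:
Start: Grace has the bag.
After event 1: Peggy has the bag.
After event 2: Victor has the bag.
After event 3: Grace has the bag.
After event 4: Carol has the bag.
After event 5: Peggy has the bag.
After event 6: Carol has the bag.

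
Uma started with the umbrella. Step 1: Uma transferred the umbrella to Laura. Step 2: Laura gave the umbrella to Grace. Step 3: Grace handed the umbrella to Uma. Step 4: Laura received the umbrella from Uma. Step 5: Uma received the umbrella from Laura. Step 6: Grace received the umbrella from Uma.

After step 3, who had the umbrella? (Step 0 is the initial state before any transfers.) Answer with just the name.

Tracking the umbrella holder through step 3:
After step 0 (start): Uma
After step 1: Laura
After step 2: Grace
After step 3: Uma

At step 3, the holder is Uma.

Answer: Uma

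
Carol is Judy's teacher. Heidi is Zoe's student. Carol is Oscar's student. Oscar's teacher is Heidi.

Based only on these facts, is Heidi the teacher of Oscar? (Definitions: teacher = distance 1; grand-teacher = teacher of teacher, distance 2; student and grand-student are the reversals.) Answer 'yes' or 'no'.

Answer: yes

Derivation:
Reconstructing the teacher chain from the given facts:
  Zoe -> Heidi -> Oscar -> Carol -> Judy
(each arrow means 'teacher of the next')
Positions in the chain (0 = top):
  position of Zoe: 0
  position of Heidi: 1
  position of Oscar: 2
  position of Carol: 3
  position of Judy: 4

Heidi is at position 1, Oscar is at position 2; signed distance (j - i) = 1.
'teacher' requires j - i = 1. Actual distance is 1, so the relation HOLDS.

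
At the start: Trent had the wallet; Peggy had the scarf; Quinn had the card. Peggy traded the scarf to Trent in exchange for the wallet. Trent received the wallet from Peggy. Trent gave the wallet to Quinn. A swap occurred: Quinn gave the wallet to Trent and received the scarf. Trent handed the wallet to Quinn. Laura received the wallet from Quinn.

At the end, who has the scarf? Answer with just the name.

Tracking all object holders:
Start: wallet:Trent, scarf:Peggy, card:Quinn
Event 1 (swap scarf<->wallet: now scarf:Trent, wallet:Peggy). State: wallet:Peggy, scarf:Trent, card:Quinn
Event 2 (give wallet: Peggy -> Trent). State: wallet:Trent, scarf:Trent, card:Quinn
Event 3 (give wallet: Trent -> Quinn). State: wallet:Quinn, scarf:Trent, card:Quinn
Event 4 (swap wallet<->scarf: now wallet:Trent, scarf:Quinn). State: wallet:Trent, scarf:Quinn, card:Quinn
Event 5 (give wallet: Trent -> Quinn). State: wallet:Quinn, scarf:Quinn, card:Quinn
Event 6 (give wallet: Quinn -> Laura). State: wallet:Laura, scarf:Quinn, card:Quinn

Final state: wallet:Laura, scarf:Quinn, card:Quinn
The scarf is held by Quinn.

Answer: Quinn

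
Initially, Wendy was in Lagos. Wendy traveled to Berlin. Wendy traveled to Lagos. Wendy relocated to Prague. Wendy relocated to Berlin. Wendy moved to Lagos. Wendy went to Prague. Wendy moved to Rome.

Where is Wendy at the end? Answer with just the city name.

Tracking Wendy's location:
Start: Wendy is in Lagos.
After move 1: Lagos -> Berlin. Wendy is in Berlin.
After move 2: Berlin -> Lagos. Wendy is in Lagos.
After move 3: Lagos -> Prague. Wendy is in Prague.
After move 4: Prague -> Berlin. Wendy is in Berlin.
After move 5: Berlin -> Lagos. Wendy is in Lagos.
After move 6: Lagos -> Prague. Wendy is in Prague.
After move 7: Prague -> Rome. Wendy is in Rome.

Answer: Rome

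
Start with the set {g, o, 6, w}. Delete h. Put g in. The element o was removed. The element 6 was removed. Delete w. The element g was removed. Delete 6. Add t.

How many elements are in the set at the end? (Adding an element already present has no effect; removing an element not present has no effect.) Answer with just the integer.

Tracking the set through each operation:
Start: {6, g, o, w}
Event 1 (remove h): not present, no change. Set: {6, g, o, w}
Event 2 (add g): already present, no change. Set: {6, g, o, w}
Event 3 (remove o): removed. Set: {6, g, w}
Event 4 (remove 6): removed. Set: {g, w}
Event 5 (remove w): removed. Set: {g}
Event 6 (remove g): removed. Set: {}
Event 7 (remove 6): not present, no change. Set: {}
Event 8 (add t): added. Set: {t}

Final set: {t} (size 1)

Answer: 1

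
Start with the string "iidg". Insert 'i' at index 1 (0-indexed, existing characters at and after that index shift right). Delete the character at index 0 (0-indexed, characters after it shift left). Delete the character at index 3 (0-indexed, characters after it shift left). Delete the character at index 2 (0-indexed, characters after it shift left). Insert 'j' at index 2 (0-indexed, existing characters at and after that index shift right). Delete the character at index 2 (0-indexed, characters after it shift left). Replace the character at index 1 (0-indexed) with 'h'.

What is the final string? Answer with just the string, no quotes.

Answer: ih

Derivation:
Applying each edit step by step:
Start: "iidg"
Op 1 (insert 'i' at idx 1): "iidg" -> "iiidg"
Op 2 (delete idx 0 = 'i'): "iiidg" -> "iidg"
Op 3 (delete idx 3 = 'g'): "iidg" -> "iid"
Op 4 (delete idx 2 = 'd'): "iid" -> "ii"
Op 5 (insert 'j' at idx 2): "ii" -> "iij"
Op 6 (delete idx 2 = 'j'): "iij" -> "ii"
Op 7 (replace idx 1: 'i' -> 'h'): "ii" -> "ih"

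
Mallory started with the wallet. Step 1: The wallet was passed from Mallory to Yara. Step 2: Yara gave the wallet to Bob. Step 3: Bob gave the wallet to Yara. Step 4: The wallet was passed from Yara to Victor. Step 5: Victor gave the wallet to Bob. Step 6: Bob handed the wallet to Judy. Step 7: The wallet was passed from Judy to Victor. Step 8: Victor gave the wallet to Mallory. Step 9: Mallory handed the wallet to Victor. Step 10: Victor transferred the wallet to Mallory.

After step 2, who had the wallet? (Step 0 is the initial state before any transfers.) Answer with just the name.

Answer: Bob

Derivation:
Tracking the wallet holder through step 2:
After step 0 (start): Mallory
After step 1: Yara
After step 2: Bob

At step 2, the holder is Bob.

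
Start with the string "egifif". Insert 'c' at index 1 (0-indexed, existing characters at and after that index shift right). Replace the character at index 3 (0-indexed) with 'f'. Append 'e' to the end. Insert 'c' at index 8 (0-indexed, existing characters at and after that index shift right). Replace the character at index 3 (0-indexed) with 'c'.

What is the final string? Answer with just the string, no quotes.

Applying each edit step by step:
Start: "egifif"
Op 1 (insert 'c' at idx 1): "egifif" -> "ecgifif"
Op 2 (replace idx 3: 'i' -> 'f'): "ecgifif" -> "ecgffif"
Op 3 (append 'e'): "ecgffif" -> "ecgffife"
Op 4 (insert 'c' at idx 8): "ecgffife" -> "ecgffifec"
Op 5 (replace idx 3: 'f' -> 'c'): "ecgffifec" -> "ecgcfifec"

Answer: ecgcfifec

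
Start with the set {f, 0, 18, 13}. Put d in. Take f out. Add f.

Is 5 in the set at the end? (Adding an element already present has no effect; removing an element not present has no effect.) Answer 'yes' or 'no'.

Answer: no

Derivation:
Tracking the set through each operation:
Start: {0, 13, 18, f}
Event 1 (add d): added. Set: {0, 13, 18, d, f}
Event 2 (remove f): removed. Set: {0, 13, 18, d}
Event 3 (add f): added. Set: {0, 13, 18, d, f}

Final set: {0, 13, 18, d, f} (size 5)
5 is NOT in the final set.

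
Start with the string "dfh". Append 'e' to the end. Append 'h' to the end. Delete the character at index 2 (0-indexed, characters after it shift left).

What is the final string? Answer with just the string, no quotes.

Applying each edit step by step:
Start: "dfh"
Op 1 (append 'e'): "dfh" -> "dfhe"
Op 2 (append 'h'): "dfhe" -> "dfheh"
Op 3 (delete idx 2 = 'h'): "dfheh" -> "dfeh"

Answer: dfeh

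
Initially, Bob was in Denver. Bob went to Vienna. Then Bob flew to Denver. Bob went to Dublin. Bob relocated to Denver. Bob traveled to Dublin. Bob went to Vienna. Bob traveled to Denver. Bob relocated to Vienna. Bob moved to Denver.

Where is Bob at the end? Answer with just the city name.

Tracking Bob's location:
Start: Bob is in Denver.
After move 1: Denver -> Vienna. Bob is in Vienna.
After move 2: Vienna -> Denver. Bob is in Denver.
After move 3: Denver -> Dublin. Bob is in Dublin.
After move 4: Dublin -> Denver. Bob is in Denver.
After move 5: Denver -> Dublin. Bob is in Dublin.
After move 6: Dublin -> Vienna. Bob is in Vienna.
After move 7: Vienna -> Denver. Bob is in Denver.
After move 8: Denver -> Vienna. Bob is in Vienna.
After move 9: Vienna -> Denver. Bob is in Denver.

Answer: Denver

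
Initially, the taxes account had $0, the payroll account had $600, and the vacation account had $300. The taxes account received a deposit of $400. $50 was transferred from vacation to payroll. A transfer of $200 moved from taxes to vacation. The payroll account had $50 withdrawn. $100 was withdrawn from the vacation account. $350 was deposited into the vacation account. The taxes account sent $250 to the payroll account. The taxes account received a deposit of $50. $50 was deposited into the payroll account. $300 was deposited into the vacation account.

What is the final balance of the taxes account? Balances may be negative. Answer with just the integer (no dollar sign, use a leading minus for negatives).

Answer: 0

Derivation:
Tracking account balances step by step:
Start: taxes=0, payroll=600, vacation=300
Event 1 (deposit 400 to taxes): taxes: 0 + 400 = 400. Balances: taxes=400, payroll=600, vacation=300
Event 2 (transfer 50 vacation -> payroll): vacation: 300 - 50 = 250, payroll: 600 + 50 = 650. Balances: taxes=400, payroll=650, vacation=250
Event 3 (transfer 200 taxes -> vacation): taxes: 400 - 200 = 200, vacation: 250 + 200 = 450. Balances: taxes=200, payroll=650, vacation=450
Event 4 (withdraw 50 from payroll): payroll: 650 - 50 = 600. Balances: taxes=200, payroll=600, vacation=450
Event 5 (withdraw 100 from vacation): vacation: 450 - 100 = 350. Balances: taxes=200, payroll=600, vacation=350
Event 6 (deposit 350 to vacation): vacation: 350 + 350 = 700. Balances: taxes=200, payroll=600, vacation=700
Event 7 (transfer 250 taxes -> payroll): taxes: 200 - 250 = -50, payroll: 600 + 250 = 850. Balances: taxes=-50, payroll=850, vacation=700
Event 8 (deposit 50 to taxes): taxes: -50 + 50 = 0. Balances: taxes=0, payroll=850, vacation=700
Event 9 (deposit 50 to payroll): payroll: 850 + 50 = 900. Balances: taxes=0, payroll=900, vacation=700
Event 10 (deposit 300 to vacation): vacation: 700 + 300 = 1000. Balances: taxes=0, payroll=900, vacation=1000

Final balance of taxes: 0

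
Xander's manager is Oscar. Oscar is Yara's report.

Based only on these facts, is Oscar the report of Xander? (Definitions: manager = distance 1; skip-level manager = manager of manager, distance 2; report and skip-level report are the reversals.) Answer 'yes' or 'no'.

Reconstructing the manager chain from the given facts:
  Yara -> Oscar -> Xander
(each arrow means 'manager of the next')
Positions in the chain (0 = top):
  position of Yara: 0
  position of Oscar: 1
  position of Xander: 2

Oscar is at position 1, Xander is at position 2; signed distance (j - i) = 1.
'report' requires j - i = -1. Actual distance is 1, so the relation does NOT hold.

Answer: no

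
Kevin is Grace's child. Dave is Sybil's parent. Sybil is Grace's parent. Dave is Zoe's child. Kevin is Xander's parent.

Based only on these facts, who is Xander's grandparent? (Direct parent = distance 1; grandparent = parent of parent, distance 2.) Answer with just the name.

Answer: Grace

Derivation:
Reconstructing the parent chain from the given facts:
  Zoe -> Dave -> Sybil -> Grace -> Kevin -> Xander
(each arrow means 'parent of the next')
Positions in the chain (0 = top):
  position of Zoe: 0
  position of Dave: 1
  position of Sybil: 2
  position of Grace: 3
  position of Kevin: 4
  position of Xander: 5

Xander is at position 5; the grandparent is 2 steps up the chain, i.e. position 3: Grace.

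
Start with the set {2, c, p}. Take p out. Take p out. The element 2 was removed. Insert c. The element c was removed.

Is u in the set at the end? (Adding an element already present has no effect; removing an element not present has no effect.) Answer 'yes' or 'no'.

Tracking the set through each operation:
Start: {2, c, p}
Event 1 (remove p): removed. Set: {2, c}
Event 2 (remove p): not present, no change. Set: {2, c}
Event 3 (remove 2): removed. Set: {c}
Event 4 (add c): already present, no change. Set: {c}
Event 5 (remove c): removed. Set: {}

Final set: {} (size 0)
u is NOT in the final set.

Answer: no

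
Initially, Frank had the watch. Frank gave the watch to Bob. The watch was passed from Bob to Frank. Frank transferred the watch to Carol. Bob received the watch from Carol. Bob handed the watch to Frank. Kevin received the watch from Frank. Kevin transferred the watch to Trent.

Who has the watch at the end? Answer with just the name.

Tracking the watch through each event:
Start: Frank has the watch.
After event 1: Bob has the watch.
After event 2: Frank has the watch.
After event 3: Carol has the watch.
After event 4: Bob has the watch.
After event 5: Frank has the watch.
After event 6: Kevin has the watch.
After event 7: Trent has the watch.

Answer: Trent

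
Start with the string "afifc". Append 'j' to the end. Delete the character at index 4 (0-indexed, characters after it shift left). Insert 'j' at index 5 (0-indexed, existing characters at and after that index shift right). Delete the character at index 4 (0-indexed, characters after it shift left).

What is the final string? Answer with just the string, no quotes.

Answer: afifj

Derivation:
Applying each edit step by step:
Start: "afifc"
Op 1 (append 'j'): "afifc" -> "afifcj"
Op 2 (delete idx 4 = 'c'): "afifcj" -> "afifj"
Op 3 (insert 'j' at idx 5): "afifj" -> "afifjj"
Op 4 (delete idx 4 = 'j'): "afifjj" -> "afifj"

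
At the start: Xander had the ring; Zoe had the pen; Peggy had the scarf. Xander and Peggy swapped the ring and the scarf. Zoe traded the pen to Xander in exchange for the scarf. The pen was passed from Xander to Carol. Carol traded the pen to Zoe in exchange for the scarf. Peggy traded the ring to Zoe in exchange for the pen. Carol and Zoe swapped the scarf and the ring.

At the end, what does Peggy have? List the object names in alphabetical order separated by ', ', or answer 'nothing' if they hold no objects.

Tracking all object holders:
Start: ring:Xander, pen:Zoe, scarf:Peggy
Event 1 (swap ring<->scarf: now ring:Peggy, scarf:Xander). State: ring:Peggy, pen:Zoe, scarf:Xander
Event 2 (swap pen<->scarf: now pen:Xander, scarf:Zoe). State: ring:Peggy, pen:Xander, scarf:Zoe
Event 3 (give pen: Xander -> Carol). State: ring:Peggy, pen:Carol, scarf:Zoe
Event 4 (swap pen<->scarf: now pen:Zoe, scarf:Carol). State: ring:Peggy, pen:Zoe, scarf:Carol
Event 5 (swap ring<->pen: now ring:Zoe, pen:Peggy). State: ring:Zoe, pen:Peggy, scarf:Carol
Event 6 (swap scarf<->ring: now scarf:Zoe, ring:Carol). State: ring:Carol, pen:Peggy, scarf:Zoe

Final state: ring:Carol, pen:Peggy, scarf:Zoe
Peggy holds: pen.

Answer: pen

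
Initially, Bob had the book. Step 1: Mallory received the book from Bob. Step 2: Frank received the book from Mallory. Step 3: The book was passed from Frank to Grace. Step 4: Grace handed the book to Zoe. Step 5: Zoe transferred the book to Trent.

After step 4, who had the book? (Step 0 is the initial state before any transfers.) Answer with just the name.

Tracking the book holder through step 4:
After step 0 (start): Bob
After step 1: Mallory
After step 2: Frank
After step 3: Grace
After step 4: Zoe

At step 4, the holder is Zoe.

Answer: Zoe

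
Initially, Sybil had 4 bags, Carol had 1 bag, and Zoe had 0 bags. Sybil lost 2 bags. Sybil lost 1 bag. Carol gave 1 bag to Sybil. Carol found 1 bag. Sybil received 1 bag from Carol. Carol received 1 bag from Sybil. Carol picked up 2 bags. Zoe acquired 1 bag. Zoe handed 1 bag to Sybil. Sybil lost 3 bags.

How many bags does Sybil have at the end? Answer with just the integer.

Tracking counts step by step:
Start: Sybil=4, Carol=1, Zoe=0
Event 1 (Sybil -2): Sybil: 4 -> 2. State: Sybil=2, Carol=1, Zoe=0
Event 2 (Sybil -1): Sybil: 2 -> 1. State: Sybil=1, Carol=1, Zoe=0
Event 3 (Carol -> Sybil, 1): Carol: 1 -> 0, Sybil: 1 -> 2. State: Sybil=2, Carol=0, Zoe=0
Event 4 (Carol +1): Carol: 0 -> 1. State: Sybil=2, Carol=1, Zoe=0
Event 5 (Carol -> Sybil, 1): Carol: 1 -> 0, Sybil: 2 -> 3. State: Sybil=3, Carol=0, Zoe=0
Event 6 (Sybil -> Carol, 1): Sybil: 3 -> 2, Carol: 0 -> 1. State: Sybil=2, Carol=1, Zoe=0
Event 7 (Carol +2): Carol: 1 -> 3. State: Sybil=2, Carol=3, Zoe=0
Event 8 (Zoe +1): Zoe: 0 -> 1. State: Sybil=2, Carol=3, Zoe=1
Event 9 (Zoe -> Sybil, 1): Zoe: 1 -> 0, Sybil: 2 -> 3. State: Sybil=3, Carol=3, Zoe=0
Event 10 (Sybil -3): Sybil: 3 -> 0. State: Sybil=0, Carol=3, Zoe=0

Sybil's final count: 0

Answer: 0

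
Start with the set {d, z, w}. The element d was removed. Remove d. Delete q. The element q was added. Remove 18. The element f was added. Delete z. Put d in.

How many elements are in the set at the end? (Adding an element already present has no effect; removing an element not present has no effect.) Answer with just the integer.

Answer: 4

Derivation:
Tracking the set through each operation:
Start: {d, w, z}
Event 1 (remove d): removed. Set: {w, z}
Event 2 (remove d): not present, no change. Set: {w, z}
Event 3 (remove q): not present, no change. Set: {w, z}
Event 4 (add q): added. Set: {q, w, z}
Event 5 (remove 18): not present, no change. Set: {q, w, z}
Event 6 (add f): added. Set: {f, q, w, z}
Event 7 (remove z): removed. Set: {f, q, w}
Event 8 (add d): added. Set: {d, f, q, w}

Final set: {d, f, q, w} (size 4)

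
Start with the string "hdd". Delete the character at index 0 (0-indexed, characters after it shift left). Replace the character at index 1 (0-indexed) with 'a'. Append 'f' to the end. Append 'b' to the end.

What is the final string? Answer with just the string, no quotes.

Applying each edit step by step:
Start: "hdd"
Op 1 (delete idx 0 = 'h'): "hdd" -> "dd"
Op 2 (replace idx 1: 'd' -> 'a'): "dd" -> "da"
Op 3 (append 'f'): "da" -> "daf"
Op 4 (append 'b'): "daf" -> "dafb"

Answer: dafb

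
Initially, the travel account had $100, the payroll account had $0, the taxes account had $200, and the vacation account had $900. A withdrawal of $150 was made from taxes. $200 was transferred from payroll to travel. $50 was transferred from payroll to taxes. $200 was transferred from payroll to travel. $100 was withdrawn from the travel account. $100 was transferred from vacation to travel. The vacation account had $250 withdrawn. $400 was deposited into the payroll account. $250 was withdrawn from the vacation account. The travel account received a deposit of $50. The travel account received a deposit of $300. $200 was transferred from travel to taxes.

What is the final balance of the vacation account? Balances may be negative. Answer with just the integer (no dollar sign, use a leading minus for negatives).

Answer: 300

Derivation:
Tracking account balances step by step:
Start: travel=100, payroll=0, taxes=200, vacation=900
Event 1 (withdraw 150 from taxes): taxes: 200 - 150 = 50. Balances: travel=100, payroll=0, taxes=50, vacation=900
Event 2 (transfer 200 payroll -> travel): payroll: 0 - 200 = -200, travel: 100 + 200 = 300. Balances: travel=300, payroll=-200, taxes=50, vacation=900
Event 3 (transfer 50 payroll -> taxes): payroll: -200 - 50 = -250, taxes: 50 + 50 = 100. Balances: travel=300, payroll=-250, taxes=100, vacation=900
Event 4 (transfer 200 payroll -> travel): payroll: -250 - 200 = -450, travel: 300 + 200 = 500. Balances: travel=500, payroll=-450, taxes=100, vacation=900
Event 5 (withdraw 100 from travel): travel: 500 - 100 = 400. Balances: travel=400, payroll=-450, taxes=100, vacation=900
Event 6 (transfer 100 vacation -> travel): vacation: 900 - 100 = 800, travel: 400 + 100 = 500. Balances: travel=500, payroll=-450, taxes=100, vacation=800
Event 7 (withdraw 250 from vacation): vacation: 800 - 250 = 550. Balances: travel=500, payroll=-450, taxes=100, vacation=550
Event 8 (deposit 400 to payroll): payroll: -450 + 400 = -50. Balances: travel=500, payroll=-50, taxes=100, vacation=550
Event 9 (withdraw 250 from vacation): vacation: 550 - 250 = 300. Balances: travel=500, payroll=-50, taxes=100, vacation=300
Event 10 (deposit 50 to travel): travel: 500 + 50 = 550. Balances: travel=550, payroll=-50, taxes=100, vacation=300
Event 11 (deposit 300 to travel): travel: 550 + 300 = 850. Balances: travel=850, payroll=-50, taxes=100, vacation=300
Event 12 (transfer 200 travel -> taxes): travel: 850 - 200 = 650, taxes: 100 + 200 = 300. Balances: travel=650, payroll=-50, taxes=300, vacation=300

Final balance of vacation: 300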